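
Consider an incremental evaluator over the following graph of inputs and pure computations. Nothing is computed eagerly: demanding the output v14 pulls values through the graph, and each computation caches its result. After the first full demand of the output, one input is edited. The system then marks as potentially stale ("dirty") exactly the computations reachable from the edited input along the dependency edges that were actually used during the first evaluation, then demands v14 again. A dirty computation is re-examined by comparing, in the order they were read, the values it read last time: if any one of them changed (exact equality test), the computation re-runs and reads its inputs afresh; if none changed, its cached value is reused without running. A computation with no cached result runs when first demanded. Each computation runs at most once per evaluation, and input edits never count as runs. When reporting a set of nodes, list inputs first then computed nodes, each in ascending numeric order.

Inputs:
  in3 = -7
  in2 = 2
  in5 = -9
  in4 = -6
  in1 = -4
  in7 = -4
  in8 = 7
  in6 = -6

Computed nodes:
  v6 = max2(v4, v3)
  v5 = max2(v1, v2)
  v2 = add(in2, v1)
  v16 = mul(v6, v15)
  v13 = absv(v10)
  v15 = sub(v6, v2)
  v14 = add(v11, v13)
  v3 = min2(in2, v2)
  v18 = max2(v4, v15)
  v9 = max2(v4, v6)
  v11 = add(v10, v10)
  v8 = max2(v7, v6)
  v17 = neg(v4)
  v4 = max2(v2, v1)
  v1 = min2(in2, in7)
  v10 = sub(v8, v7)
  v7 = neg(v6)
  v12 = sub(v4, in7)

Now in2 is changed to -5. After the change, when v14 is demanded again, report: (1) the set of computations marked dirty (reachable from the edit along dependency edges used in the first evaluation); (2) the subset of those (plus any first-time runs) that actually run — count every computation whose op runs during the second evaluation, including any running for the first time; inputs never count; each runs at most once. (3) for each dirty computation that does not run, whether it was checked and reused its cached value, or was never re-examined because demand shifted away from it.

Initial pass — values computed on the first demand:
  v1 = min2(2, -4) = -4
  v2 = add(2, -4) = -2
  v3 = min2(2, -2) = -2
  v4 = max2(-2, -4) = -2
  v6 = max2(-2, -2) = -2
  v7 = neg(-2) = 2
  v8 = max2(2, -2) = 2
  v10 = sub(2, 2) = 0
  v11 = add(0, 0) = 0
  v13 = absv(0) = 0
  v14 = add(0, 0) = 0

Second demand — change propagation:
  v1: re-runs because in2 2->-5; new result -5.
  v2: re-runs because in2 2->-5; v1 -4->-5; new result -10.
  v3: re-runs because in2 2->-5; v2 -2->-10; new result -10.
  v4: re-runs because v2 -2->-10; v1 -4->-5; new result -5.
  v6: re-runs because v4 -2->-5; v3 -2->-10; new result -5.
  v7: re-runs because v6 -2->-5; new result 5.
  v8: re-runs because v7 2->5; v6 -2->-5; new result 5.
  v10: re-runs because v8 2->5; v7 2->5; new result 0 (unchanged).
  v11: re-examined; everything it read last time is the same (v10 unchanged, v10 unchanged) — cache 0 kept, no run.
  v13: re-examined; everything it read last time is the same (v10 unchanged) — cache 0 kept, no run.
  v14: re-examined; everything it read last time is the same (v11 unchanged, v13 unchanged) — cache 0 kept, no run.

The important point: v10 recomputes to an identical value, and the output ends up unchanged.

Dirty set: v1, v2, v3, v4, v6, v7, v8, v10, v11, v13, v14.
Run set: v1, v2, v3, v4, v6, v7, v8, v10 (8 run).
Re-examined without running (cache reused): v11, v13, v14.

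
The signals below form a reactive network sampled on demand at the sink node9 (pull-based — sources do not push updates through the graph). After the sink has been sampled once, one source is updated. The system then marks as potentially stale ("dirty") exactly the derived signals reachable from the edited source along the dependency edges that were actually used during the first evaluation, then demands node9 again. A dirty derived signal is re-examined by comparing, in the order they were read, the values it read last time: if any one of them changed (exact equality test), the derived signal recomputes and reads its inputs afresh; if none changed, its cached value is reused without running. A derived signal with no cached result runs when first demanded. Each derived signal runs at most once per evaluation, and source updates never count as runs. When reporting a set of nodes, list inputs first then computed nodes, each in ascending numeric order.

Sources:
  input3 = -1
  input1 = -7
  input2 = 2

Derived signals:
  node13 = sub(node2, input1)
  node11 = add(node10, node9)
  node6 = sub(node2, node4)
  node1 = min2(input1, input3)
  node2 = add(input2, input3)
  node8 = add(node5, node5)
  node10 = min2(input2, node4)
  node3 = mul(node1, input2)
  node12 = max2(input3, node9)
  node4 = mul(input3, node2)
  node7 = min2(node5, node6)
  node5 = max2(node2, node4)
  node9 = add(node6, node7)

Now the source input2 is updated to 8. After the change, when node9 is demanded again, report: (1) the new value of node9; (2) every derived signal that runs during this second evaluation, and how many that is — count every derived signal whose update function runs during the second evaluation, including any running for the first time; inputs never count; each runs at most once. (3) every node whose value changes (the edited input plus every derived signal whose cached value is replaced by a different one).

Initial pass — values computed on the first demand:
  node2 = add(2, -1) = 1
  node4 = mul(-1, 1) = -1
  node5 = max2(1, -1) = 1
  node6 = sub(1, -1) = 2
  node7 = min2(1, 2) = 1
  node9 = add(2, 1) = 3

Second demand — change propagation:
  node2: re-runs because input2 2->8; new result 7.
  node4: re-runs because node2 1->7; new result -7.
  node5: re-runs because node2 1->7; node4 -1->-7; new result 7.
  node6: re-runs because node2 1->7; node4 -1->-7; new result 14.
  node7: re-runs because node5 1->7; node6 2->14; new result 7.
  node9: re-runs because node6 2->14; node7 1->7; new result 21.

node9 now evaluates to 21.
Run set: node2, node4, node5, node6, node7, node9 (6 run).
Changed values: input2, node2, node4, node5, node6, node7, node9.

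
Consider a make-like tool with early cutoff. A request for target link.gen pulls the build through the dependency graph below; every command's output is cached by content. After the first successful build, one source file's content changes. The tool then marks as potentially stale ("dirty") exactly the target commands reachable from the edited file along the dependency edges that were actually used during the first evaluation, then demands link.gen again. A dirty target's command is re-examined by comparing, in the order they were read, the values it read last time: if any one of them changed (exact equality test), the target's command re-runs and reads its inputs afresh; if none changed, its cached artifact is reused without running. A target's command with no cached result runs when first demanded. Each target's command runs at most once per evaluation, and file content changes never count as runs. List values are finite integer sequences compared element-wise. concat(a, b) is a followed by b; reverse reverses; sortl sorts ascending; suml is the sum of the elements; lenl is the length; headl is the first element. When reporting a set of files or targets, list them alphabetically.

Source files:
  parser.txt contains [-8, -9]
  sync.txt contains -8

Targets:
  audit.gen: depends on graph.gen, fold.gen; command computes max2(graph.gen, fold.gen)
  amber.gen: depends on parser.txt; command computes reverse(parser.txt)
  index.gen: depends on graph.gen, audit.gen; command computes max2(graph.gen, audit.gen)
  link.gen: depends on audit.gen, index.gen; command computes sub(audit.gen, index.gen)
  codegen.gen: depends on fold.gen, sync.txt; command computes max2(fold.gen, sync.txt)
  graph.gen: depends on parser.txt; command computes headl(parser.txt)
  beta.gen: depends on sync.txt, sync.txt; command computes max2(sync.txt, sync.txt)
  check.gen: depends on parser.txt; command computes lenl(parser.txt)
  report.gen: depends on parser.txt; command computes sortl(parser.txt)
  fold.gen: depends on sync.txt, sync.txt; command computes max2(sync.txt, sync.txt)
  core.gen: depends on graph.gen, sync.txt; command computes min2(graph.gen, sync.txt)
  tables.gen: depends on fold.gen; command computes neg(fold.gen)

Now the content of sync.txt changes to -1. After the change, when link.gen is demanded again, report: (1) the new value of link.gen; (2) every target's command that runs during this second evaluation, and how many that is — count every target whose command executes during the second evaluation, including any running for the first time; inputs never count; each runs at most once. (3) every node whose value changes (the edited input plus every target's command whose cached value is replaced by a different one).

Demanding link.gen again yields 0.
4 target commands run: audit.gen, fold.gen, index.gen, link.gen.
The nodes whose values change: audit.gen, fold.gen, index.gen, sync.txt.

First demand of the output computes:
  fold.gen = max2(-8, -8) = -8
  graph.gen = headl([-8, -9]) = -8
  audit.gen = max2(-8, -8) = -8
  index.gen = max2(-8, -8) = -8
  link.gen = sub(-8, -8) = 0

After the edit, cleaning proceeds:
  fold.gen: a read changed (sync.txt -8->-1; sync.txt -8->-1) — executes, giving -1.
  audit.gen: a read changed (fold.gen -8->-1) — executes, giving -1.
  index.gen: a read changed (audit.gen -8->-1) — executes, giving -1.
  link.gen: a read changed (audit.gen -8->-1; index.gen -8->-1) — executes, giving 0 — identical to its old value.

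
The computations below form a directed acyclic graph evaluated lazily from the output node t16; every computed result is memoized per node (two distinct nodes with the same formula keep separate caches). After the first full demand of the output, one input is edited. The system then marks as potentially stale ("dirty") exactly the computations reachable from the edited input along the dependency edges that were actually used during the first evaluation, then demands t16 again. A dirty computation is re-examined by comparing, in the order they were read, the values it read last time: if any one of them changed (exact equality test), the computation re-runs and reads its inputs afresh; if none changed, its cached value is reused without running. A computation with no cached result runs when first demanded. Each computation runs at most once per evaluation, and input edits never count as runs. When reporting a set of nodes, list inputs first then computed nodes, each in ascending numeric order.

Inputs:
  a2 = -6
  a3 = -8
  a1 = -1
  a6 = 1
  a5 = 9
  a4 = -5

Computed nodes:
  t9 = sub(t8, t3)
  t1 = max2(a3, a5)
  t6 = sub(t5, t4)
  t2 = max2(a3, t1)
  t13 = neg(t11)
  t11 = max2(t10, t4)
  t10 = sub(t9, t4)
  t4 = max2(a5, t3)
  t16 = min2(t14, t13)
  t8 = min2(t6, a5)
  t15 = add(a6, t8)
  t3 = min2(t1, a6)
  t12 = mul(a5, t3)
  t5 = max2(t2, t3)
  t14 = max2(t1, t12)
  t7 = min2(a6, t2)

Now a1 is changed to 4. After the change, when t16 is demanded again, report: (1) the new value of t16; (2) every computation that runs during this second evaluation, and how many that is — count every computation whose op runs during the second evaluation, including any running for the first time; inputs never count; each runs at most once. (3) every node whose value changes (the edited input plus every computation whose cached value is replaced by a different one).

First demand of the output computes:
  t1 = max2(-8, 9) = 9
  t2 = max2(-8, 9) = 9
  t3 = min2(9, 1) = 1
  t4 = max2(9, 1) = 9
  t5 = max2(9, 1) = 9
  t6 = sub(9, 9) = 0
  t8 = min2(0, 9) = 0
  t9 = sub(0, 1) = -1
  t10 = sub(-1, 9) = -10
  t11 = max2(-10, 9) = 9
  t12 = mul(9, 1) = 9
  t13 = neg(9) = -9
  t14 = max2(9, 9) = 9
  t16 = min2(9, -9) = -9

After the edit, cleaning proceeds:
  no node depends on a1 at all; the second demand re-runs nothing.

Note the shortcut — nothing in the graph depends on a1 at all, so no recomputation happens.

Demanding t16 again yields -9.
0 computations run: none.
The nodes whose values change: a1.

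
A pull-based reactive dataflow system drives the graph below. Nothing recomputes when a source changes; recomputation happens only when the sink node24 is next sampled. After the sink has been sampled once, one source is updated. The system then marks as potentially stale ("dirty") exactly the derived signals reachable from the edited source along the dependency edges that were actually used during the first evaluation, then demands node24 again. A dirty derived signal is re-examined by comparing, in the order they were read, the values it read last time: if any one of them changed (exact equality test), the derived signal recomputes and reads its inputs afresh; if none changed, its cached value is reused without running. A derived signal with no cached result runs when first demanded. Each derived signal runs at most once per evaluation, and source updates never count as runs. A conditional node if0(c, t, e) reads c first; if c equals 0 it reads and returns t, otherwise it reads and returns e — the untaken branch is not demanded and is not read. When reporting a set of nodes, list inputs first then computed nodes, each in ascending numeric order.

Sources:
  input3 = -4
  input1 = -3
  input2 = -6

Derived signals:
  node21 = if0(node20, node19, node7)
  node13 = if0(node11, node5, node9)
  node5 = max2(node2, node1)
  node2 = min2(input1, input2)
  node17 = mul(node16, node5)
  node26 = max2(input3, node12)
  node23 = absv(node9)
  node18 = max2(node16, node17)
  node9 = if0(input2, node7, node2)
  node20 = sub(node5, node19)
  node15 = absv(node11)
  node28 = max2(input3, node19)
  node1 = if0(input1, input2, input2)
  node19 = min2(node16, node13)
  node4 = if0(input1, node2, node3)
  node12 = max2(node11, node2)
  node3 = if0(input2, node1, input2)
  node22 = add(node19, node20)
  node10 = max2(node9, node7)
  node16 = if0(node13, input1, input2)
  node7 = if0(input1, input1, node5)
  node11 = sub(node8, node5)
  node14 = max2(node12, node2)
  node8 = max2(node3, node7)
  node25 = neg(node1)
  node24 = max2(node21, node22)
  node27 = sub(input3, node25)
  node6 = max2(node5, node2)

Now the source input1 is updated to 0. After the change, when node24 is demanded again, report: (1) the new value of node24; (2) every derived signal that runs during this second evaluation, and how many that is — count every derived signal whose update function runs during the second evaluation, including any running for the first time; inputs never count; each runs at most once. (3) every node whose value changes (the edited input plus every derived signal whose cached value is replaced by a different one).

First evaluation (everything demanded from the output):
  node1 = if0(input1=-3 -> else branch input2) = -6
  node2 = min2(-3, -6) = -6
  node3 = if0(input2=-6 -> else branch input2) = -6
  node5 = max2(-6, -6) = -6
  node7 = if0(input1=-3 -> else branch node5) = -6
  node8 = max2(-6, -6) = -6
  node11 = sub(-6, -6) = 0
  node13 = if0(node11=0 -> then branch node5) = -6
  node16 = if0(node13=-6 -> else branch input2) = -6
  node19 = min2(-6, -6) = -6
  node20 = sub(-6, -6) = 0
  node21 = if0(node20=0 -> then branch node19) = -6
  node22 = add(-6, 0) = -6
  node24 = max2(-6, -6) = -6

Propagation after the edit:
  node1: runs — input1 -3->0; result -6 (same value as before).
  node2: runs — input1 -3->0; result -6 (same value as before).
  node5: checked — values it read are unchanged (node2 unchanged, node1 unchanged); reused cached -6 without running.
  node7: runs — input1 -3->0; result 0.
  node8: runs — node7 -6->0; result 0.
  node9: demanded for the first time — runs, produces -6.
  node11: runs — node8 -6->0; result 6.
  node13: runs — node11 0->6; result -6 (same value as before).
  node16: checked — values it read are unchanged (node13 unchanged, input2 unchanged); reused cached -6 without running.
  node19: checked — values it read are unchanged (node16 unchanged, node13 unchanged); reused cached -6 without running.
  node20: checked — values it read are unchanged (node5 unchanged, node19 unchanged); reused cached 0 without running.
  node21: checked — values it read are unchanged (node20 unchanged, node19 unchanged); reused cached -6 without running.
  node22: checked — values it read are unchanged (node19 unchanged, node20 unchanged); reused cached -6 without running.
  node24: checked — values it read are unchanged (node21 unchanged, node22 unchanged); reused cached -6 without running.

Key observation: a condition flipped, so demand reaches new nodes — node9 runs for the first time.

New value of node24: -6.
Derived signals that run: node1, node2, node7, node8, node9, node11, node13 — 7 in total.
Values that change: input1, node7, node8, node11.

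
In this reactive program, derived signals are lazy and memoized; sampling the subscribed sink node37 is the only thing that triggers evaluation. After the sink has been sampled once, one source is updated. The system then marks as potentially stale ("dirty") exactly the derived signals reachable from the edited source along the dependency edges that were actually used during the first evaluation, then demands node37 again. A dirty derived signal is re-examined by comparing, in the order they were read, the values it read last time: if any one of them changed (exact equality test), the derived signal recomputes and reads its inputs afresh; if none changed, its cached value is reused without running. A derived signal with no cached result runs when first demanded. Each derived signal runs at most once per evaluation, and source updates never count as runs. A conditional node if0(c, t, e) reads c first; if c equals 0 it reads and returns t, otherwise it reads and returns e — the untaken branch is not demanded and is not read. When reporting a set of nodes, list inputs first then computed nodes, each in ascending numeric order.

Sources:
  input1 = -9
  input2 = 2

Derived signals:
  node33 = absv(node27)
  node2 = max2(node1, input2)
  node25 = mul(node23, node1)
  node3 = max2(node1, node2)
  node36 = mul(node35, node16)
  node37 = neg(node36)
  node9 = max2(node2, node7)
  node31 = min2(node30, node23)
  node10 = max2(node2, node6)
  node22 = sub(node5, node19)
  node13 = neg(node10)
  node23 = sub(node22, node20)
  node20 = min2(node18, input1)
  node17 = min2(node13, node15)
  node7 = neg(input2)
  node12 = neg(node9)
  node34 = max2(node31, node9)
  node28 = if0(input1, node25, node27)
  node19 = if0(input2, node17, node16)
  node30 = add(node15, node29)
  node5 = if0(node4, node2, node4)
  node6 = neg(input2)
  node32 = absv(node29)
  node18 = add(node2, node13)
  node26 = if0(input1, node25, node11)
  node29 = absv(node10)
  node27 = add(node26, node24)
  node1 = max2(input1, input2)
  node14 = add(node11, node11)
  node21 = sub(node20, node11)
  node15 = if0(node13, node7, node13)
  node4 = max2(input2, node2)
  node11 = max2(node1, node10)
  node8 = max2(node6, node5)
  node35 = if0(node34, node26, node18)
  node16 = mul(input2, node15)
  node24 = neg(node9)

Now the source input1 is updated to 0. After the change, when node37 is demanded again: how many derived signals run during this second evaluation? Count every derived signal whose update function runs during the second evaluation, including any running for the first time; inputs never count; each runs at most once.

First demand of the output computes:
  node1 = max2(-9, 2) = 2
  node2 = max2(2, 2) = 2
  node4 = max2(2, 2) = 2
  node5 = if0(node4=2 -> else branch node4) = 2
  node6 = neg(2) = -2
  node7 = neg(2) = -2
  node9 = max2(2, -2) = 2
  node10 = max2(2, -2) = 2
  node13 = neg(2) = -2
  node15 = if0(node13=-2 -> else branch node13) = -2
  node16 = mul(2, -2) = -4
  node18 = add(2, -2) = 0
  node19 = if0(input2=2 -> else branch node16) = -4
  node20 = min2(0, -9) = -9
  node22 = sub(2, -4) = 6
  node23 = sub(6, -9) = 15
  node29 = absv(2) = 2
  node30 = add(-2, 2) = 0
  node31 = min2(0, 15) = 0
  node34 = max2(0, 2) = 2
  node35 = if0(node34=2 -> else branch node18) = 0
  node36 = mul(0, -4) = 0
  node37 = neg(0) = 0

After the edit, cleaning proceeds:
  node1: a read changed (input1 -9->0) — executes, giving 2 — identical to its old value.
  node2: dirty, but its reads are unchanged (node1 unchanged, input2 unchanged); cached 2 stands.
  node4: dirty, but its reads are unchanged (input2 unchanged, node2 unchanged); cached 2 stands.
  node5: dirty, but its reads are unchanged (node4 unchanged, node4 unchanged); cached 2 stands.
  node9: dirty, but its reads are unchanged (node2 unchanged, node7 unchanged); cached 2 stands.
  node10: dirty, but its reads are unchanged (node2 unchanged, node6 unchanged); cached 2 stands.
  node13: dirty, but its reads are unchanged (node10 unchanged); cached -2 stands.
  node15: dirty, but its reads are unchanged (node13 unchanged, node13 unchanged); cached -2 stands.
  node16: dirty, but its reads are unchanged (input2 unchanged, node15 unchanged); cached -4 stands.
  node18: dirty, but its reads are unchanged (node2 unchanged, node13 unchanged); cached 0 stands.
  node19: dirty, but its reads are unchanged (input2 unchanged, node16 unchanged); cached -4 stands.
  node20: a read changed (input1 -9->0) — executes, giving 0.
  node22: dirty, but its reads are unchanged (node5 unchanged, node19 unchanged); cached 6 stands.
  node23: a read changed (node20 -9->0) — executes, giving 6.
  node29: dirty, but its reads are unchanged (node10 unchanged); cached 2 stands.
  node30: dirty, but its reads are unchanged (node15 unchanged, node29 unchanged); cached 0 stands.
  node31: a read changed (node23 15->6) — executes, giving 0 — identical to its old value.
  node34: dirty, but its reads are unchanged (node31 unchanged, node9 unchanged); cached 2 stands.
  node35: dirty, but its reads are unchanged (node34 unchanged, node18 unchanged); cached 0 stands.
  node36: dirty, but its reads are unchanged (node35 unchanged, node16 unchanged); cached 0 stands.
  node37: dirty, but its reads are unchanged (node36 unchanged); cached 0 stands.

Note where the cutoff bites: node2 is checked, finds nothing changed, and keeps its cache.

4 derived signals run: node1, node20, node23, node31.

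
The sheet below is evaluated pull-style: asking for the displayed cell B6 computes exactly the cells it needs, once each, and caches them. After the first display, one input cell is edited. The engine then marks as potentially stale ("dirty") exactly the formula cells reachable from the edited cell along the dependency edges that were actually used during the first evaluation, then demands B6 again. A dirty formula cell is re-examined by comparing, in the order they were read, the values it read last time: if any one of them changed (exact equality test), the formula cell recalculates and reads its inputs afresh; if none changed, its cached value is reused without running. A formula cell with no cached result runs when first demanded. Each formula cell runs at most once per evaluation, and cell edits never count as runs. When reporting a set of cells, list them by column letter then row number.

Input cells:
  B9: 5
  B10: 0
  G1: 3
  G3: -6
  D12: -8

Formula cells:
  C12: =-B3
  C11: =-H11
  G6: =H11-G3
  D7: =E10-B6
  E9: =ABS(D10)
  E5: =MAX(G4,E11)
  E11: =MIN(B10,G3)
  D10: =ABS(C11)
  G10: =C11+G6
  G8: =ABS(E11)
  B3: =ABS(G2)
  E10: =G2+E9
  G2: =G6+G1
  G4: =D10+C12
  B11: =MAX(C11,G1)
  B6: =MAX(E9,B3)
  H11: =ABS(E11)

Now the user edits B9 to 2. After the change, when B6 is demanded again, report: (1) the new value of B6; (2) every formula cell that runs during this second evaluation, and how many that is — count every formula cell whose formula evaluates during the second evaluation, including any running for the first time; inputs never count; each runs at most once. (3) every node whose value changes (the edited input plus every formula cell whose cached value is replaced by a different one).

Demanding B6 again yields 15.
0 formula cells run: none.
The nodes whose values change: B9.
Note the shortcut — nothing in the graph depends on B9 at all, so no recomputation happens.

First demand of the output computes:
  E11 = MIN(0, -6) = -6
  H11 = ABS(-6) = 6
  C11 = -(6) = -6
  D10 = ABS(-6) = 6
  E9 = ABS(6) = 6
  G6 = 6 - -6 = 12
  G2 = 12 + 3 = 15
  B3 = ABS(15) = 15
  B6 = MAX(6, 15) = 15

After the edit, cleaning proceeds:
  no node depends on B9 at all; the second demand re-runs nothing.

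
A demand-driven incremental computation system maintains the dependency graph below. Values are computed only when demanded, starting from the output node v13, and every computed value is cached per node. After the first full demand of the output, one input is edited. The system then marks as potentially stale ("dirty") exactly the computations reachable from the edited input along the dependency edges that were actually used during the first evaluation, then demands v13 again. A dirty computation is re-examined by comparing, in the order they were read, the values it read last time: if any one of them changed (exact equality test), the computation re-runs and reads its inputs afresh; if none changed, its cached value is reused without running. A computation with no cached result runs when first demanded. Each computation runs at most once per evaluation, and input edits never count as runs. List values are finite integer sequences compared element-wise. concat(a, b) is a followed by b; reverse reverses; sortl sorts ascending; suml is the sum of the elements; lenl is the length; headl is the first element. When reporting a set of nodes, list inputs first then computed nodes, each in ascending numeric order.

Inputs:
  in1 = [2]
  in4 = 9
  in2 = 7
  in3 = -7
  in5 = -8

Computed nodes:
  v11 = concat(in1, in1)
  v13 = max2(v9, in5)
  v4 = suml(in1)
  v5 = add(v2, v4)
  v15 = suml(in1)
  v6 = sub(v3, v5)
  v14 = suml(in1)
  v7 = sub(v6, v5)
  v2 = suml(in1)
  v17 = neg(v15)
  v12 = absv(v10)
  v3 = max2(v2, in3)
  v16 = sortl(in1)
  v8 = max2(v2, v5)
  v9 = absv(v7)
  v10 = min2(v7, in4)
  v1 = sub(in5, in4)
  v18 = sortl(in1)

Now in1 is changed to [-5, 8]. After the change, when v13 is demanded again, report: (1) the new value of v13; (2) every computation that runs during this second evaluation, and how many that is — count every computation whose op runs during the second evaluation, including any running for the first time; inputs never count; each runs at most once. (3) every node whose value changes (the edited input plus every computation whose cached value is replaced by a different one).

First evaluation (everything demanded from the output):
  v2 = suml([2]) = 2
  v3 = max2(2, -7) = 2
  v4 = suml([2]) = 2
  v5 = add(2, 2) = 4
  v6 = sub(2, 4) = -2
  v7 = sub(-2, 4) = -6
  v9 = absv(-6) = 6
  v13 = max2(6, -8) = 6

Propagation after the edit:
  v2: runs — in1 [2]->[-5, 8]; result 3.
  v3: runs — v2 2->3; result 3.
  v4: runs — in1 [2]->[-5, 8]; result 3.
  v5: runs — v2 2->3; v4 2->3; result 6.
  v6: runs — v3 2->3; v5 4->6; result -3.
  v7: runs — v6 -2->-3; v5 4->6; result -9.
  v9: runs — v7 -6->-9; result 9.
  v13: runs — v9 6->9; result 9.

New value of v13: 9.
Computations that run: v2, v3, v4, v5, v6, v7, v9, v13 — 8 in total.
Values that change: in1, v2, v3, v4, v5, v6, v7, v9, v13.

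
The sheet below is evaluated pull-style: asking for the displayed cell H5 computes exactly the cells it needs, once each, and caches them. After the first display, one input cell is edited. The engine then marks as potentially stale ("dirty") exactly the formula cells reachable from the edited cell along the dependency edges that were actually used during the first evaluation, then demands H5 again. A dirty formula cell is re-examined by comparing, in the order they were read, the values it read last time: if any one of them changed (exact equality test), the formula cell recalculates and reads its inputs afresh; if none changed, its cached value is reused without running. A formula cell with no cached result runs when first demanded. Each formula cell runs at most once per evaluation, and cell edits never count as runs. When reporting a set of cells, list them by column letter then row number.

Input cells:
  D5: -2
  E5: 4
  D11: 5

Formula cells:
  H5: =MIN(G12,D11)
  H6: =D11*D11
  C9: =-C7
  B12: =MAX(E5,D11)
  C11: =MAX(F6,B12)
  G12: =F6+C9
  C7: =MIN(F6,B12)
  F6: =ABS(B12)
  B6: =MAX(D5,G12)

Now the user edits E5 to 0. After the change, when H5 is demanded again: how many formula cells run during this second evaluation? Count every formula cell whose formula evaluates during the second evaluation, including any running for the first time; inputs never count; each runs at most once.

First demand of the output computes:
  B12 = MAX(4, 5) = 5
  F6 = ABS(5) = 5
  C7 = MIN(5, 5) = 5
  C9 = -(5) = -5
  G12 = 5 + -5 = 0
  H5 = MIN(0, 5) = 0

After the edit, cleaning proceeds:
  B12: a read changed (E5 4->0) — executes, giving 5 — identical to its old value.
  F6: dirty, but its reads are unchanged (B12 unchanged); cached 5 stands.
  C7: dirty, but its reads are unchanged (F6 unchanged, B12 unchanged); cached 5 stands.
  C9: dirty, but its reads are unchanged (C7 unchanged); cached -5 stands.
  G12: dirty, but its reads are unchanged (F6 unchanged, C9 unchanged); cached 0 stands.
  H5: dirty, but its reads are unchanged (G12 unchanged, D11 unchanged); cached 0 stands.

Note the absorption at B12: it re-runs yet its value is the same, leaving the output's value untouched.

1 formula cells run: B12.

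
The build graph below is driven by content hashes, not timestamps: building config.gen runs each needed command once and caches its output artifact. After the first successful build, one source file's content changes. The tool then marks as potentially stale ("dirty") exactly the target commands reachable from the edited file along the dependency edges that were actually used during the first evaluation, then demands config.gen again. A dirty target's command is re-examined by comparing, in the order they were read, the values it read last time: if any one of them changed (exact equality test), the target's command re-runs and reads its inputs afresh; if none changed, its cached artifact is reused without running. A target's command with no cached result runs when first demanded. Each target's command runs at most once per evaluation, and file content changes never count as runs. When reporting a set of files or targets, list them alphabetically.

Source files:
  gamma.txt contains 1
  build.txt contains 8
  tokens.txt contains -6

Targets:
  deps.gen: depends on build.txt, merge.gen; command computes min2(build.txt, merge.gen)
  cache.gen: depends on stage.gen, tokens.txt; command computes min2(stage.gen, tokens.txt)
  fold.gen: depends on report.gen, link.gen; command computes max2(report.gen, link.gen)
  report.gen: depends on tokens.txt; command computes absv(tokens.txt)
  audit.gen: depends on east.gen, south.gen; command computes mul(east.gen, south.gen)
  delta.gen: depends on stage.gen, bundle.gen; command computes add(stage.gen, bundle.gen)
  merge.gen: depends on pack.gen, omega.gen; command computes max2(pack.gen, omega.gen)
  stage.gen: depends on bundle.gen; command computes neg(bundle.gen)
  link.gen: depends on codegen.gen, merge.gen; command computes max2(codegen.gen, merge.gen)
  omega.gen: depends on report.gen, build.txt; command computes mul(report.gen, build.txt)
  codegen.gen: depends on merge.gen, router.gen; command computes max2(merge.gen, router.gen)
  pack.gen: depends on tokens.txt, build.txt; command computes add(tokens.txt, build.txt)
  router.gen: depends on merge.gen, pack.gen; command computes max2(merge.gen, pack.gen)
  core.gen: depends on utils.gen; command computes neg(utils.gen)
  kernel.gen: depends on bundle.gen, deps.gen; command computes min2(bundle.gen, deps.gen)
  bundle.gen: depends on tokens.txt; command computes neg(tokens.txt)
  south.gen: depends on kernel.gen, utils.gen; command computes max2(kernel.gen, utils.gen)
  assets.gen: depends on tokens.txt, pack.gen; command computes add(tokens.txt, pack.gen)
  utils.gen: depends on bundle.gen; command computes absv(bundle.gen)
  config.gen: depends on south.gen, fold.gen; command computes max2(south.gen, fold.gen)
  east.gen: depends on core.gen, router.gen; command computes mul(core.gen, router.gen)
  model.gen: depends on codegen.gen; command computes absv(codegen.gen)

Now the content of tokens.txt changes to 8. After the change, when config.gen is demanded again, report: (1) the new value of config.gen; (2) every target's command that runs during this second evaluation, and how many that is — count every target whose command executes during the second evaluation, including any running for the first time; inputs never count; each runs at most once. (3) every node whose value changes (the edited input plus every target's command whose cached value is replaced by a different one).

Initial pass — values computed on the first demand:
  bundle.gen = neg(-6) = 6
  pack.gen = add(-6, 8) = 2
  report.gen = absv(-6) = 6
  omega.gen = mul(6, 8) = 48
  merge.gen = max2(2, 48) = 48
  deps.gen = min2(8, 48) = 8
  kernel.gen = min2(6, 8) = 6
  router.gen = max2(48, 2) = 48
  codegen.gen = max2(48, 48) = 48
  link.gen = max2(48, 48) = 48
  fold.gen = max2(6, 48) = 48
  utils.gen = absv(6) = 6
  south.gen = max2(6, 6) = 6
  config.gen = max2(6, 48) = 48

Second demand — change propagation:
  bundle.gen: re-runs because tokens.txt -6->8; new result -8.
  pack.gen: re-runs because tokens.txt -6->8; new result 16.
  report.gen: re-runs because tokens.txt -6->8; new result 8.
  omega.gen: re-runs because report.gen 6->8; new result 64.
  merge.gen: re-runs because pack.gen 2->16; omega.gen 48->64; new result 64.
  deps.gen: re-runs because merge.gen 48->64; new result 8 (unchanged).
  kernel.gen: re-runs because bundle.gen 6->-8; new result -8.
  router.gen: re-runs because merge.gen 48->64; pack.gen 2->16; new result 64.
  codegen.gen: re-runs because merge.gen 48->64; router.gen 48->64; new result 64.
  link.gen: re-runs because codegen.gen 48->64; merge.gen 48->64; new result 64.
  fold.gen: re-runs because report.gen 6->8; link.gen 48->64; new result 64.
  utils.gen: re-runs because bundle.gen 6->-8; new result 8.
  south.gen: re-runs because kernel.gen 6->-8; utils.gen 6->8; new result 8.
  config.gen: re-runs because south.gen 6->8; fold.gen 48->64; new result 64.

config.gen now evaluates to 64.
Run set: bundle.gen, codegen.gen, config.gen, deps.gen, fold.gen, kernel.gen, link.gen, merge.gen, omega.gen, pack.gen, report.gen, router.gen, south.gen, utils.gen (14 run).
Changed values: bundle.gen, codegen.gen, config.gen, fold.gen, kernel.gen, link.gen, merge.gen, omega.gen, pack.gen, report.gen, router.gen, south.gen, tokens.txt, utils.gen.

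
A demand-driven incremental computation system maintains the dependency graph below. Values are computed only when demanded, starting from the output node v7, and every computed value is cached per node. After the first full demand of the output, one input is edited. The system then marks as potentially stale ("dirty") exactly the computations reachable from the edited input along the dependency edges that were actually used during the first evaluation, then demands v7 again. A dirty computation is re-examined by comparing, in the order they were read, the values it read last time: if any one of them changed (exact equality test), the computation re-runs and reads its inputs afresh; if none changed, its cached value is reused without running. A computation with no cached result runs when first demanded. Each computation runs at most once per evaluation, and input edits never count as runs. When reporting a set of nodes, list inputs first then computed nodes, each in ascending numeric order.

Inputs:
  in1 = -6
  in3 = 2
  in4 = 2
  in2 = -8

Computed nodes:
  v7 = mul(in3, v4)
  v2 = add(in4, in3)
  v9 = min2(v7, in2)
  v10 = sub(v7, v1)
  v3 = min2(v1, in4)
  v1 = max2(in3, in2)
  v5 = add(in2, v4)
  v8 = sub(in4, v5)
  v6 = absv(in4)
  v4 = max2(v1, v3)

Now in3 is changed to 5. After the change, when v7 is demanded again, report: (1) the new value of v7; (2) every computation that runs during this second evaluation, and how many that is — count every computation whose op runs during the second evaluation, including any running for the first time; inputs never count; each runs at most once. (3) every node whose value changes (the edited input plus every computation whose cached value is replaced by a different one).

New value of v7: 25.
Computations that run: v1, v3, v4, v7 — 4 in total.
Values that change: in3, v1, v4, v7.

First evaluation (everything demanded from the output):
  v1 = max2(2, -8) = 2
  v3 = min2(2, 2) = 2
  v4 = max2(2, 2) = 2
  v7 = mul(2, 2) = 4

Propagation after the edit:
  v1: runs — in3 2->5; result 5.
  v3: runs — v1 2->5; result 2 (same value as before).
  v4: runs — v1 2->5; result 5.
  v7: runs — in3 2->5; v4 2->5; result 25.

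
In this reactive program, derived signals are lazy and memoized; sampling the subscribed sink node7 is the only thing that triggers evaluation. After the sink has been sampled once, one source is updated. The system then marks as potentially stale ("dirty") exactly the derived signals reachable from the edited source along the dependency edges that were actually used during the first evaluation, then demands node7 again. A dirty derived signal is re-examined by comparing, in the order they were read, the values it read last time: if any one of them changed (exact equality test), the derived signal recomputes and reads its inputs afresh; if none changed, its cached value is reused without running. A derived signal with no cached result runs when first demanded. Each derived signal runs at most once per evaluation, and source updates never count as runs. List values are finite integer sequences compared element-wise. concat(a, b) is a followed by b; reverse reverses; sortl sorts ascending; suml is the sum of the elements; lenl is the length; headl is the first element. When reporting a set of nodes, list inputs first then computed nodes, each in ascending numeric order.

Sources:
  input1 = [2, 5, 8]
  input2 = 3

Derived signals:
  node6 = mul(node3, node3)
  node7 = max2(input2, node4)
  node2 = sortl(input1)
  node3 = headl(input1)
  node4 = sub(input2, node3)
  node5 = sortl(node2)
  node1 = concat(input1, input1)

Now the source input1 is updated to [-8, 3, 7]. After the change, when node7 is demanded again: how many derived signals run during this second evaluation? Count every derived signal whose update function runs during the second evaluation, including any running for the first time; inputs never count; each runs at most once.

3 derived signals run: node3, node4, node7.

First demand of the output computes:
  node3 = headl([2, 5, 8]) = 2
  node4 = sub(3, 2) = 1
  node7 = max2(3, 1) = 3

After the edit, cleaning proceeds:
  node3: a read changed (input1 [2, 5, 8]->[-8, 3, 7]) — executes, giving -8.
  node4: a read changed (node3 2->-8) — executes, giving 11.
  node7: a read changed (node4 1->11) — executes, giving 11.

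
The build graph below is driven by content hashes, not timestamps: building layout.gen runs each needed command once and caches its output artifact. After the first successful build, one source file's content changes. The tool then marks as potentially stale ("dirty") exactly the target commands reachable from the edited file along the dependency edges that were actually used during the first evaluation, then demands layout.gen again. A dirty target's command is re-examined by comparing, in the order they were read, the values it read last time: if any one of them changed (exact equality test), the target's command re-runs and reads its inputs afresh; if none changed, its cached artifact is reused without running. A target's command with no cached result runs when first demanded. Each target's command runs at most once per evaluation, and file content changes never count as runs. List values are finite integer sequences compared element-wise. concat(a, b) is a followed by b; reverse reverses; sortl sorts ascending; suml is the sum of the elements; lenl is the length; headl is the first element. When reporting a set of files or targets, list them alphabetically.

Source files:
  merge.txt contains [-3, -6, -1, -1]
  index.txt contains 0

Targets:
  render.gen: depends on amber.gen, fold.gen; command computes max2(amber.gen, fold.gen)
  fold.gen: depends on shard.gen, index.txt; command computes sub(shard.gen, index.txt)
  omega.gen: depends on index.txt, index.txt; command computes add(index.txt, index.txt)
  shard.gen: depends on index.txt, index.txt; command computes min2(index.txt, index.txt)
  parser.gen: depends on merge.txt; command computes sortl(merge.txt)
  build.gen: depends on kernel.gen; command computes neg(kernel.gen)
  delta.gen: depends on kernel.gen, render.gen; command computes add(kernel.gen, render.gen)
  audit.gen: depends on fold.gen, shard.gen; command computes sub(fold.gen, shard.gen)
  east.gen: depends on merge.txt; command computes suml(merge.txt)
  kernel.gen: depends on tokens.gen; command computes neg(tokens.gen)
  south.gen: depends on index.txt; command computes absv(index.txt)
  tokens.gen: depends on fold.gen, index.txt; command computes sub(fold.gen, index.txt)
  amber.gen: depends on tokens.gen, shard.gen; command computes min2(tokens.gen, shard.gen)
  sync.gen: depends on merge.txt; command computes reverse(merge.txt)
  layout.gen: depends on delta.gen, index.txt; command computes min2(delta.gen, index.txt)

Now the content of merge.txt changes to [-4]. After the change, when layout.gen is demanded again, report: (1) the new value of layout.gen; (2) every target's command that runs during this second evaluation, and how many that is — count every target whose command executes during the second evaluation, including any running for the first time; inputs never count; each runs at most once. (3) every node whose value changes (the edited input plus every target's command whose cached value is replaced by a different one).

Initial pass — values computed on the first demand:
  shard.gen = min2(0, 0) = 0
  fold.gen = sub(0, 0) = 0
  tokens.gen = sub(0, 0) = 0
  amber.gen = min2(0, 0) = 0
  kernel.gen = neg(0) = 0
  render.gen = max2(0, 0) = 0
  delta.gen = add(0, 0) = 0
  layout.gen = min2(0, 0) = 0

Second demand — change propagation:
  no demanded computation ever read merge.txt, so the edit dirties nothing and nothing runs.

The important point: nothing the output needs ever reads merge.txt, so the edit is invisible to it.

layout.gen now evaluates to 0.
Run set: none (0 run).
Changed values: merge.txt.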